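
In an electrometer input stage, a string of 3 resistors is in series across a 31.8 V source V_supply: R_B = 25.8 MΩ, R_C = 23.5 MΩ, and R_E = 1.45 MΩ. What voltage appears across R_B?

V ≈ 16.2 V

Total series resistance ΣR = 25.8 + 23.5 + 1.45 = 50.75 MΩ.
Voltage divider: V = V_supply · (25.80 / 50.75) = 31.8 × 0.5084 = 16.17 V.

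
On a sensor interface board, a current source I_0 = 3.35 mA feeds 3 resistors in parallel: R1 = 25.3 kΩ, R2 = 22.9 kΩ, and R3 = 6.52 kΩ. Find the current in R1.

ΣG = 1/25.3 + 1/22.9 + 1/6.52 = 0.2366.
By the current-divider rule, I = I_0 · G_k/ΣG = 3.35 × 0.1671 = 0.5597 mA.

I ≈ 0.560 mA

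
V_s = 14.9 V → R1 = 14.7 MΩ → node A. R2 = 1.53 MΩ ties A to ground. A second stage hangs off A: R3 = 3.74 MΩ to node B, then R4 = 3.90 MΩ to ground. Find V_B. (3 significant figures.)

V_B ≈ 0.607 V

The second stage (R3 + R4 = 7.640 MΩ) loads node A in parallel with R2.
R2 ‖ (R3+R4) = 1.275 MΩ.
First divider: V_A = V_s · 1.275/(14.7 + 1.275) = 1.189 V.
V_B = V_A × 0.5105 = 0.6069 V.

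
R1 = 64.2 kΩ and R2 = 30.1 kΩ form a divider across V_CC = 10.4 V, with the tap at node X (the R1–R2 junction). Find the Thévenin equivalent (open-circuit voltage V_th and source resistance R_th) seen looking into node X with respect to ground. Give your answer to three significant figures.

V_th is the unloaded tap voltage: V_CC · R2/(R1+R2) = 10.4 × 0.3192 = 3.320 V.
With V_CC suppressed (replaced by a short), R_th = R1 ‖ R2 = (64.20 × 30.1)/(64.20 + 30.1) = 20.49 kΩ.

V_th ≈ 3.32 V, R_th ≈ 20.5 kΩ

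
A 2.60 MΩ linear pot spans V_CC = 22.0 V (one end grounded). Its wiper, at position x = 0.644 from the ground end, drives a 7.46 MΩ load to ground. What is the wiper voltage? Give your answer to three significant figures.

Split the track: R_lower = x·R_p = 1.674 MΩ, R_upper = (1−x)·R_p = 0.9256 MΩ.
R_L loads the lower segment: effective lower R = 1.367 MΩ.
Then V_out = V_CC · 1.367/(0.9256 + 1.367) = 13.12 V.

V_out ≈ 13.1 V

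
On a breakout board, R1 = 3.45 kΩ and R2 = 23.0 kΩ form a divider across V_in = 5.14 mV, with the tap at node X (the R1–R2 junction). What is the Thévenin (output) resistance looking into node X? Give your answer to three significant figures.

R_th ≈ 3.00 kΩ

With V_in suppressed (replaced by a short), R_th = R1 ‖ R2 = (3.450 × 23.0)/(3.450 + 23.0) = 3.000 kΩ.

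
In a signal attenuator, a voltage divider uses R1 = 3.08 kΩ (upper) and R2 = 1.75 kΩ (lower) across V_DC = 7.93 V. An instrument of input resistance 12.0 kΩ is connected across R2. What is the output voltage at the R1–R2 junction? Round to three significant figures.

V_out ≈ 2.63 V

First combine the lower leg with the load: R2 ‖ R_L = 1.527 kΩ.
Now apply the divider: V_out = 7.93 × 0.3315 = 2.629 V.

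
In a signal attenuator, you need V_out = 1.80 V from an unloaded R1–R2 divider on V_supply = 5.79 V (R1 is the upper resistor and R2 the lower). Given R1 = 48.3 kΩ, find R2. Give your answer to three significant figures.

The divider ratio is R2/(R1+R2) = 1.80/5.79 = 0.3109.
So R2 = R1 · V_out/(V_supply − V_out) = 48.3 × 1.80/(5.79 − 1.80) = 48.3 × 0.4511 = 21.79 kΩ.

R2 ≈ 21.8 kΩ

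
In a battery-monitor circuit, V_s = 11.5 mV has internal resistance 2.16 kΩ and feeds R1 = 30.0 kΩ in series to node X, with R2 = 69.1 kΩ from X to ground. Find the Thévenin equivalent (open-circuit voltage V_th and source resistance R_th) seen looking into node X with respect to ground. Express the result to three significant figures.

R1' = 2.16 + 30.0 = 32.16 kΩ (source resistance + R1).
V_th is the unloaded tap voltage: V_s · R2/(R1'+R2) = 11.5 × 0.6824 = 7.848 mV.
With V_s suppressed (replaced by a short), R_th = R1' ‖ R2 = (32.16 × 69.1)/(32.16 + 69.1) = 21.95 kΩ.

V_th ≈ 7.85 mV, R_th ≈ 21.9 kΩ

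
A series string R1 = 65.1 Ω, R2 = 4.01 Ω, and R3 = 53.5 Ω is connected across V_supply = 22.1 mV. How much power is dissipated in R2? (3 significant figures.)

P ≈ 0.130 µW

Series current I = V_supply/ΣR = 22.1/122.6 = 0.1802 mA.
P(R2) = I²·R2 = (0.1802)² × 4.01 = 0.1303 µW.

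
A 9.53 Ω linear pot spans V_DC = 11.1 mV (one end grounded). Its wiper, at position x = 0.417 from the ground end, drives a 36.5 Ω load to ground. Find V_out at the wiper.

V_out ≈ 4.35 mV

Lower segment x·R_p = 3.974 Ω; upper segment (1−x)·R_p = 5.556 Ω.
Lower segment in parallel with the load: 3.974 ‖ 36.5 = 3.584 Ω.
Then V_out = V_DC · 3.584/(5.556 + 3.584) = 4.352 mV.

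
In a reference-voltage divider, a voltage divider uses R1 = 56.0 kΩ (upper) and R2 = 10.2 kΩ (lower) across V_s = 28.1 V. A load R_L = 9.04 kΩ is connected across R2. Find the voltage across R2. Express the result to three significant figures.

First combine the lower leg with the load: R2 ‖ R_L = 4.793 kΩ.
Then V_out = V_s · R2'/(R1 + R2') = 28.1 × 4.793/60.79 = 2.215 V.

V_out ≈ 2.22 V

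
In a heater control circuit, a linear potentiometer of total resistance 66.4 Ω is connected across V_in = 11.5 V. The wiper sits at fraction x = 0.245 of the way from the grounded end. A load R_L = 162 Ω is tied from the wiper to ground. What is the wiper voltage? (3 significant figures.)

The pot divides into 50.13 Ω above the wiper and 16.27 Ω below.
Lower segment in parallel with the load: 16.27 ‖ 162 = 14.78 Ω.
Then V_out = V_in · 14.78/(50.13 + 14.78) = 2.619 V.
(Unloaded: V_out = x·V_in = 2.82 V.)

V_out ≈ 2.62 V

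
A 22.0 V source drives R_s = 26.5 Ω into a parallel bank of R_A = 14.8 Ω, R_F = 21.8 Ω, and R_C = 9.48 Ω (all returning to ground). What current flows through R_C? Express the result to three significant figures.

Equivalent of the parallel group: R_p = 4.568 Ω.
Node voltage V_A = V_s · R_p/(R_s + R_p) = 22.0 × 0.1470 = 3.235 V.
Branch current I = V_A/R_C = 3.235/9.48 = 0.3412 A.
(Check via current divider: I_total = 0.7081 A; share G_k/ΣG = 0.4818 → same result.)

I ≈ 0.341 A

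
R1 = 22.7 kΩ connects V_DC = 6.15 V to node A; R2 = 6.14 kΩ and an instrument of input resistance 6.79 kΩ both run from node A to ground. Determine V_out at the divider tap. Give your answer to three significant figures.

R2 ‖ R_L = (6.14 × 6.79)/(6.14 + 6.79) = 3.224 kΩ.
Voltage divider with the loaded lower leg: V_out = 6.15 × 3.224/(22.7 + 3.224) = 6.15 × 0.1244 = 0.7649 V.
(Unloaded it would be 1.31 V; the load pulls it down.)

V_out ≈ 0.765 V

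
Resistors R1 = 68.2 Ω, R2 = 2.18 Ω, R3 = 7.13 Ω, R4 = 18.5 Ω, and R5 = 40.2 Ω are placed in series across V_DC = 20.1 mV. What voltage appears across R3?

Series total: ΣR = 68.2 + 2.18 + 7.13 + 18.5 + 40.2 = 136.2 Ω.
V = V_DC · R/ΣR = 20.1 × 0.05235 = 1.052 mV.

V ≈ 1.05 mV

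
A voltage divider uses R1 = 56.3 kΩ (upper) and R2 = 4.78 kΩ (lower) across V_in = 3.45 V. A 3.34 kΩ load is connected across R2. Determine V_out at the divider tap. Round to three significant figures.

R2 ‖ R_L = (4.78 × 3.34)/(4.78 + 3.34) = 1.966 kΩ.
Then V_out = V_in · R2'/(R1 + R2') = 3.45 × 1.966/58.27 = 0.1164 V.

V_out ≈ 0.116 V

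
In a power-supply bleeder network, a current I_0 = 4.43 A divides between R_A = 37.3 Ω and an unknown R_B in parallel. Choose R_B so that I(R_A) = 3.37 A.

The fraction through R_A equals R_B/(R_A+R_B).
3.37/4.43 = R_B/(R_A + R_B) → R_B = R_A · (0.7607)/(1 − 0.7607) = 37.3 × 3.179 = 118.6 Ω.

R_B ≈ 119 Ω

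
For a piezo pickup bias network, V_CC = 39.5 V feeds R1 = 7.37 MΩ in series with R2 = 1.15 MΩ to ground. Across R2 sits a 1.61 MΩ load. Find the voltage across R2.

V_out ≈ 3.30 V

R2 ‖ R_L = (1.15 × 1.61)/(1.15 + 1.61) = 0.6708 MΩ.
Voltage divider with the loaded lower leg: V_out = 39.5 × 0.6708/(7.37 + 0.6708) = 39.5 × 0.08343 = 3.295 V.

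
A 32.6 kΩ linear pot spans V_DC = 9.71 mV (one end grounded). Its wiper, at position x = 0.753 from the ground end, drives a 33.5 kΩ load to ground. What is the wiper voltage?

V_out ≈ 6.19 mV

Split the track: R_lower = x·R_p = 24.55 kΩ, R_upper = (1−x)·R_p = 8.052 kΩ.
(x·R_p) ‖ R_L = 14.17 kΩ.
Loaded-divider output: V_out = 9.71 × 0.6376 = 6.191 mV.
(Unloaded: V_out = x·V_DC = 7.31 mV.)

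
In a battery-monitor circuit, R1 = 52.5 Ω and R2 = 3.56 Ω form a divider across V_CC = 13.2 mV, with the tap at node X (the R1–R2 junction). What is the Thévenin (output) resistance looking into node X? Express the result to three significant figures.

With V_CC suppressed (replaced by a short), R_th = R1 ‖ R2 = (52.50 × 3.56)/(52.50 + 3.56) = 3.334 Ω.

R_th ≈ 3.33 Ω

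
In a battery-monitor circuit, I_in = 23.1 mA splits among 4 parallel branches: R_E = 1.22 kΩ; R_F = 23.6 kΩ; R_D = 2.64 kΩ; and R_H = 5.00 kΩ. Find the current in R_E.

Conductances: ΣG = 1/1.22 + 1/23.6 + 1/2.64 + 1/5.00 = 1.441 (1/kΩ).
By the current-divider rule, I = I_in · G_k/ΣG = 23.1 × 0.5689 = 13.14 mA.

I ≈ 13.1 mA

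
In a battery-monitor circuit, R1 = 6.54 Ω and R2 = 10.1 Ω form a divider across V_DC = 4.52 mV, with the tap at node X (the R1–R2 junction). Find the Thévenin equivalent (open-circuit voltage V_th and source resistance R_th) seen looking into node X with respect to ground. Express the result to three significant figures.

Open-circuit (no load on X): V_th = V_DC · R2/(R1 + R2) = 4.52 × 10.1/(6.540 + 10.1) = 2.744 mV.
Looking into X with the source shorted: R_th = R1·R2/(R1+R2) = 6.540 × 10.1/16.64 = 3.970 Ω.

V_th ≈ 2.74 mV, R_th ≈ 3.97 Ω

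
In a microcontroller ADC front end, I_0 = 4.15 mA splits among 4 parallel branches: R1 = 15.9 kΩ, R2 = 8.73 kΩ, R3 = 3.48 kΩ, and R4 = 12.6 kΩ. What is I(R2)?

I ≈ 0.874 mA

ΣG = 1/15.9 + 1/8.73 + 1/3.48 + 1/12.6 = 0.5442.
By the current-divider rule, I = I_0 · G_k/ΣG = 4.15 × 0.2105 = 0.8736 mA.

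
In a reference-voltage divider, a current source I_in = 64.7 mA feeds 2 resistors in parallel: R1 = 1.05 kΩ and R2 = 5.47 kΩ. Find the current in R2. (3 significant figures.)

I ≈ 10.4 mA

With just two branches, the current splits inversely with resistance.
I(R2) = 64.7 × 1.05/(1.05 + 5.47) = 64.7 × 0.1610 = 10.42 mA.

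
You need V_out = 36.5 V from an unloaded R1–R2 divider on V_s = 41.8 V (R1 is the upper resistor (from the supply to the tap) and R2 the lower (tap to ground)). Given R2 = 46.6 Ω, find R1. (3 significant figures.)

V_out/V_s = R2/(R1+R2) = 0.8732.
R1 = R2·(1/k − 1) = 46.6 × 0.1452 = 6.767 Ω.

R1 ≈ 6.77 Ω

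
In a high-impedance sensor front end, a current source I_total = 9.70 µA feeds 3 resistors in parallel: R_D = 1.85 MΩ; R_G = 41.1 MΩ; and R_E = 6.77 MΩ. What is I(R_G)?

I ≈ 0.331 µA

Conductances: ΣG = 1/1.85 + 1/41.1 + 1/6.77 = 0.7126 (1/MΩ).
Current divider: I(R_G) = I_total · G_k/ΣG = 9.70 × (0.02433/0.7126) = 9.70 × 0.03414 = 0.3312 µA.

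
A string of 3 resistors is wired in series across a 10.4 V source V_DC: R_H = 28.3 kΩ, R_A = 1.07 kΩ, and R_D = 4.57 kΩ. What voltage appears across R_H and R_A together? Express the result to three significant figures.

V ≈ 9.00 V

Total series resistance ΣR = 28.3 + 1.07 + 4.57 = 33.94 kΩ.
R_{R_H..R_A} = 28.3 + 1.07 = 29.37 kΩ.
By the voltage-divider rule, V = 10.4 × 29.37/33.94 = 9.000 V.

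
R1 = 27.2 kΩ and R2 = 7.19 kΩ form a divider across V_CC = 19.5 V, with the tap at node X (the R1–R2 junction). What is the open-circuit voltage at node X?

V_th ≈ 4.08 V

With X open, the divider is unloaded: V_th = 19.5 × 7.19/34.39 = 4.077 V.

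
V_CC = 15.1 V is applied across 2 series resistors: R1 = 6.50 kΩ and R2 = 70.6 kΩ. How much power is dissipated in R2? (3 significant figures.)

The common current is I = 15.1/77.10 = 0.1958 mA.
P = I²R = 0.03836 × 70.6 = 2.708 mW.

P ≈ 2.71 mW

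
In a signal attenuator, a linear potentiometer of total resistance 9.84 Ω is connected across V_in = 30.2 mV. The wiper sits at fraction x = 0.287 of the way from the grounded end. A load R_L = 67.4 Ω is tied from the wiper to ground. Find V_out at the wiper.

Split the track: R_lower = x·R_p = 2.824 Ω, R_upper = (1−x)·R_p = 7.016 Ω.
(x·R_p) ‖ R_L = 2.711 Ω.
Loaded-divider output: V_out = 30.2 × 0.2787 = 8.416 mV.

V_out ≈ 8.42 mV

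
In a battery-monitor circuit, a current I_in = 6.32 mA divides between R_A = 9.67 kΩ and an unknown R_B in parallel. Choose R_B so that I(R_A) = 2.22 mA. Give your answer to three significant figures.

R_B ≈ 5.24 kΩ

In a two-way split, I_A/I_in = R_B/(R_A + R_B).
2.22/6.32 = R_B/(R_A + R_B) → R_B = R_A · (0.3513)/(1 − 0.3513) = 9.67 × 0.5415 = 5.236 kΩ.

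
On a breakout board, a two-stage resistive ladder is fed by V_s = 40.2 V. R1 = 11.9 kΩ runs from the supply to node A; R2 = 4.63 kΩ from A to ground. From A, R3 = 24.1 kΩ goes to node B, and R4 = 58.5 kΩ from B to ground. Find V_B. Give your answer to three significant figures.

Looking into the second stage from A: R3 + R4 = 82.60 kΩ appears in parallel with R2.
Effective lower resistance at A: R2 ‖ 82.60 = 4.384 kΩ.
V_A = 40.2 × 4.384/(11.9 + 4.384) = 10.82 V.
Then the unloaded second divider: V_B = V_A × R4/(R3+R4) = 10.82 × 0.7082 = 7.665 V.

V_B ≈ 7.67 V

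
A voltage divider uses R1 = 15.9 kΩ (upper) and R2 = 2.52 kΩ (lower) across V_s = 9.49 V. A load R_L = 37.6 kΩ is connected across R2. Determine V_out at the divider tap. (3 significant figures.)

V_out ≈ 1.23 V

The load sits in parallel with R2, giving an effective lower resistance R2' = R2·R_L/(R2+R_L) = 2.362 kΩ.
Now apply the divider: V_out = 9.49 × 0.1293 = 1.227 V.
(Unloaded it would be 1.30 V; the load pulls it down.)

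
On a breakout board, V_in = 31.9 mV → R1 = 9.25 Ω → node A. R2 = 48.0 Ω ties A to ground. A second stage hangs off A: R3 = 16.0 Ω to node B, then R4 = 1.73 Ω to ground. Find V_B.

Looking into the second stage from A: R3 + R4 = 17.73 Ω appears in parallel with R2.
Effective lower resistance at A: R2 ‖ 17.73 = 12.95 Ω.
V_A = 31.9 × 12.95/(9.25 + 12.95) = 18.61 mV.
V_B = V_A × 0.09757 = 1.816 mV.

V_B ≈ 1.82 mV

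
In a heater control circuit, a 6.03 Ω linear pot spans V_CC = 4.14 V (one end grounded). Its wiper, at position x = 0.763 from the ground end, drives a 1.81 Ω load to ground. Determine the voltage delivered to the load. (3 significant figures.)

V_out ≈ 1.97 V

The pot divides into 1.429 Ω above the wiper and 4.601 Ω below.
R_L loads the lower segment: effective lower R = 1.299 Ω.
Loaded-divider output: V_out = 4.14 × 0.4761 = 1.971 V.
(Unloaded: V_out = x·V_CC = 3.16 V.)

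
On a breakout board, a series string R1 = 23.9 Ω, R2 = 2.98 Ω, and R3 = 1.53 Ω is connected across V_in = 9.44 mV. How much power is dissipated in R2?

P ≈ 0.329 µW

The common current is I = 9.44/28.41 = 0.3323 mA.
P(R2) = I²·R2 = (0.3323)² × 2.98 = 0.3290 µW.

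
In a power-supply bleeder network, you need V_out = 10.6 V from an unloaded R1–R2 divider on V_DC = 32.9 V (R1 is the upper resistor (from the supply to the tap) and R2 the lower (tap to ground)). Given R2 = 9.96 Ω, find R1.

R1 ≈ 21.0 Ω

The divider ratio is R2/(R1+R2) = 10.6/32.9 = 0.3222.
R1 = R2·(1/k − 1) = 9.96 × 2.104 = 20.95 Ω.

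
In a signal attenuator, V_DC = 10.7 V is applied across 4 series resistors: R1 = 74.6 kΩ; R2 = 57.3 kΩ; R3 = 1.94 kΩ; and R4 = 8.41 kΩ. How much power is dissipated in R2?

P ≈ 0.324 mW

ΣR = 142.2 kΩ → I = 10.7/142.2 = 0.07522 mA.
P(R2) = I²·R2 = (0.07522)² × 57.3 = 0.3242 mW.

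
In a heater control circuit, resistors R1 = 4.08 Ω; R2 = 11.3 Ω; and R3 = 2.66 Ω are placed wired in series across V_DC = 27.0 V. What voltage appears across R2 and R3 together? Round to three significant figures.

V ≈ 20.9 V

Series total: ΣR = 4.08 + 11.3 + 2.66 = 18.04 Ω.
R_{R2..R3} = 11.3 + 2.66 = 13.96 Ω.
By the voltage-divider rule, V = 27.0 × 13.96/18.04 = 20.89 V.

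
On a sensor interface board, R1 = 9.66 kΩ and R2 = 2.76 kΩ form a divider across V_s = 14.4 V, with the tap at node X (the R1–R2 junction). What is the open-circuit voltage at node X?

Open-circuit (no load on X): V_th = V_s · R2/(R1 + R2) = 14.4 × 2.76/(9.660 + 2.76) = 3.200 V.

V_th ≈ 3.20 V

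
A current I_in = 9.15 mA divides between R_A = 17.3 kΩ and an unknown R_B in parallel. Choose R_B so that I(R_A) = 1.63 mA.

Two-branch current divider: I_A = I_in · R_B/(R_A + R_B).
With f = 0.1781, R_B = R_A · f/(1−f) = 17.3 × 0.2168 = 3.750 kΩ.

R_B ≈ 3.75 kΩ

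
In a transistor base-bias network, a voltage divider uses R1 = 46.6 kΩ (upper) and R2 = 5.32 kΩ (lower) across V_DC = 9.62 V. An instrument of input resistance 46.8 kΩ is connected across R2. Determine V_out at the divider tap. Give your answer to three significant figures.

The load sits in parallel with R2, giving an effective lower resistance R2' = R2·R_L/(R2+R_L) = 4.777 kΩ.
Then V_out = V_DC · R2'/(R1 + R2') = 9.62 × 4.777/51.38 = 0.8945 V.

V_out ≈ 0.894 V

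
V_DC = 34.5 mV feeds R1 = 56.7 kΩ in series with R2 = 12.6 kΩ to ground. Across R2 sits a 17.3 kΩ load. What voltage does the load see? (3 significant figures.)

The load sits in parallel with R2, giving an effective lower resistance R2' = R2·R_L/(R2+R_L) = 7.290 kΩ.
Now apply the divider: V_out = 34.5 × 0.1139 = 3.931 mV.
(Unloaded it would be 6.27 mV; the load pulls it down.)

V_out ≈ 3.93 mV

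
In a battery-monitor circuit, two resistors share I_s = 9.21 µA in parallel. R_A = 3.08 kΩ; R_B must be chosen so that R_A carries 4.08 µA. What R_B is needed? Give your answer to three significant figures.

In a two-way split, I_A/I_s = R_B/(R_A + R_B).
4.08/9.21 = R_B/(R_A + R_B) → R_B = R_A · (0.4430)/(1 − 0.4430) = 3.08 × 0.7953 = 2.450 kΩ.

R_B ≈ 2.45 kΩ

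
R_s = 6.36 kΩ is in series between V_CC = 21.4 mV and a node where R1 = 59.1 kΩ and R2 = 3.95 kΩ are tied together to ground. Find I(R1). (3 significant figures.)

I ≈ 0.133 µA

Equivalent of the parallel group: R_p = 3.703 kΩ.
Node voltage V_A = V_CC · R_p/(R_s + R_p) = 21.4 × 0.3680 = 7.874 mV.
I(R1) = V_A / R1 = 7.874/59.1 = 0.1332 µA.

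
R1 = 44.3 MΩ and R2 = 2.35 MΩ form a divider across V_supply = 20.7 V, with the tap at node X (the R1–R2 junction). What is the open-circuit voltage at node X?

V_th ≈ 1.04 V

With X open, the divider is unloaded: V_th = 20.7 × 2.35/46.65 = 1.043 V.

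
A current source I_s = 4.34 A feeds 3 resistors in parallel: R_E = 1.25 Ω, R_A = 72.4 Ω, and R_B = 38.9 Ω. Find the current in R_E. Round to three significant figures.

I ≈ 4.14 A

Conductances: ΣG = 1/1.25 + 1/72.4 + 1/38.9 = 0.8395 (1/Ω).
By the current-divider rule, I = I_s · G_k/ΣG = 4.34 × 0.9529 = 4.136 A.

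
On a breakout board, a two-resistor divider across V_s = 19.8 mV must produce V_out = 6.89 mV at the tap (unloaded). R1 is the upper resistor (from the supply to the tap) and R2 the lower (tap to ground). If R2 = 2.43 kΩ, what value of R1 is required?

Required fraction k = V_out/V_s = 0.3480.
Rearranging, R1 = R2·(1−k)/k = 2.43 × 1.874 = 4.553 kΩ.

R1 ≈ 4.55 kΩ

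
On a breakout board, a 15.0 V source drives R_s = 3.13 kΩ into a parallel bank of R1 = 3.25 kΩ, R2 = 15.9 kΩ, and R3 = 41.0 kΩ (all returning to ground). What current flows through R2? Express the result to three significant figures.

I ≈ 0.422 mA

Combine the parallel branches: R_p = (1/3.25 + 1/15.9 + 1/41.0)⁻¹ = 2.532 kΩ.
V_A = 15.0 × 2.532/5.662 = 6.708 V.
Branch current I = V_A/R2 = 6.708/15.9 = 0.4219 mA.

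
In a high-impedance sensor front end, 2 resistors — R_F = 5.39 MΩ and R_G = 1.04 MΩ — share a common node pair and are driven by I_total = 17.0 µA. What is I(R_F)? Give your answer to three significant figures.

I ≈ 2.75 µA

With just two branches, the current splits inversely with resistance.
So I = 17.0 × 1.04/6.430 = 2.750 µA.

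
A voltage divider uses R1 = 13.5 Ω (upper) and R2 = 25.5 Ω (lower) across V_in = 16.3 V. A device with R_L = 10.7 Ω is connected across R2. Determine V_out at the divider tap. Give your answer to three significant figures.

R2 ‖ R_L = (25.5 × 10.7)/(25.5 + 10.7) = 7.537 Ω.
Voltage divider with the loaded lower leg: V_out = 16.3 × 7.537/(13.5 + 7.537) = 16.3 × 0.3583 = 5.840 V.

V_out ≈ 5.84 V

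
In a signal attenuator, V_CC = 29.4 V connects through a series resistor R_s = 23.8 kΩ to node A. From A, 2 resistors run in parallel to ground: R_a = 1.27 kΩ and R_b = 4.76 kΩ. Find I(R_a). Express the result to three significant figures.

Combine the parallel branches: R_p = (1/1.27 + 1/4.76)⁻¹ = 1.003 kΩ.
V_A by voltage divider: V_A = 29.4 × 1.003/(23.8 + 1.003) = 1.188 V.
Branch current I = V_A/R_a = 1.188/1.27 = 0.9357 mA.
(Check via current divider: I_total = 1.185 mA; share G_k/ΣG = 0.7894 → same result.)

I ≈ 0.936 mA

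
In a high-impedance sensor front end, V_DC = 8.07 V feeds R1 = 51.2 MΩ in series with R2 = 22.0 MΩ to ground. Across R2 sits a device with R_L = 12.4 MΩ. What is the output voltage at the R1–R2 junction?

V_out ≈ 1.08 V

The load sits in parallel with R2, giving an effective lower resistance R2' = R2·R_L/(R2+R_L) = 7.930 MΩ.
Then V_out = V_DC · R2'/(R1 + R2') = 8.07 × 7.930/59.13 = 1.082 V.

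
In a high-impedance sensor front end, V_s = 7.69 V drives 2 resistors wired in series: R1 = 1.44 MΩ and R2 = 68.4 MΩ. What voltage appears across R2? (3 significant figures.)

V ≈ 7.53 V

Series total: ΣR = 1.44 + 68.4 = 69.84 MΩ.
Voltage divider: V = V_s · (68.40 / 69.84) = 7.69 × 0.9794 = 7.531 V.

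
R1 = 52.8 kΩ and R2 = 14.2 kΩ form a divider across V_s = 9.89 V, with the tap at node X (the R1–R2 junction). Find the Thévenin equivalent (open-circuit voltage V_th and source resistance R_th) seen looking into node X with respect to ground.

V_th ≈ 2.10 V, R_th ≈ 11.2 kΩ

With X open, the divider is unloaded: V_th = 9.89 × 14.2/67.00 = 2.096 V.
Looking into X with the source shorted: R_th = R1·R2/(R1+R2) = 52.80 × 14.2/67.00 = 11.19 kΩ.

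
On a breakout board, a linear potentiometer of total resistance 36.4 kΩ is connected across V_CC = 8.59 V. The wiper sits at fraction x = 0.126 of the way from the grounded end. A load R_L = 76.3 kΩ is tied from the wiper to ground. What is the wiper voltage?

Split the track: R_lower = x·R_p = 4.586 kΩ, R_upper = (1−x)·R_p = 31.81 kΩ.
R_L loads the lower segment: effective lower R = 4.326 kΩ.
Loaded-divider output: V_out = 8.59 × 0.1197 = 1.028 V.

V_out ≈ 1.03 V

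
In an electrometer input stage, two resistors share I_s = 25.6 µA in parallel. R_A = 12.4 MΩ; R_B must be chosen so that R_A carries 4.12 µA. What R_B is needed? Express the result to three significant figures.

R_B ≈ 2.38 MΩ

Two-branch current divider: I_A = I_s · R_B/(R_A + R_B).
With f = 0.1609, R_B = R_A · f/(1−f) = 12.4 × 0.1918 = 2.378 MΩ.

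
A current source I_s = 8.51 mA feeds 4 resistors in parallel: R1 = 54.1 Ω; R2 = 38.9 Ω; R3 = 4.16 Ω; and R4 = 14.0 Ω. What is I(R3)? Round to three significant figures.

Total conductance ΣG = 1/54.1 + 1/38.9 + 1/4.16 + 1/14.0 = 0.3560 (units of 1/Ω).
Current divider: I(R3) = I_s · G_k/ΣG = 8.51 × (0.2404/0.3560) = 8.51 × 0.6752 = 5.746 mA.

I ≈ 5.75 mA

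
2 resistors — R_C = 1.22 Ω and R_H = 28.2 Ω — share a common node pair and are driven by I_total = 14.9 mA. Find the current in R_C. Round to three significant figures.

With just two branches, the current splits inversely with resistance.
I(R_C) = 14.9 × 28.2/(1.22 + 28.2) = 14.9 × 0.9585 = 14.28 mA.

I ≈ 14.3 mA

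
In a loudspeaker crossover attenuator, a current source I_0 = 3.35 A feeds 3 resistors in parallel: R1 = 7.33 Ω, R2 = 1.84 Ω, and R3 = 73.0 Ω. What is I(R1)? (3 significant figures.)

I ≈ 0.659 A

Conductances: ΣG = 1/7.33 + 1/1.84 + 1/73.0 = 0.6936 (1/Ω).
By the current-divider rule, I = I_0 · G_k/ΣG = 3.35 × 0.1967 = 0.6589 A.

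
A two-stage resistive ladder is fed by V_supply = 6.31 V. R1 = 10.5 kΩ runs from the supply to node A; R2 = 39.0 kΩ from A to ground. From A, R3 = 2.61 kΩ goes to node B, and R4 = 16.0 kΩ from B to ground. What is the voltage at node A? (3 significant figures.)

V_A ≈ 3.44 V

The second stage (R3 + R4 = 18.61 kΩ) loads node A in parallel with R2.
Effective lower resistance at A: R2 ‖ 18.61 = 12.60 kΩ.
First divider: V_A = V_supply · 12.60/(10.5 + 12.60) = 3.442 V.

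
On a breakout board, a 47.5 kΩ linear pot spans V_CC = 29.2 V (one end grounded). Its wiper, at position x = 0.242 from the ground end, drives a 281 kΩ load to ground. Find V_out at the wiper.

Split the track: R_lower = x·R_p = 11.49 kΩ, R_upper = (1−x)·R_p = 36.01 kΩ.
Lower segment in parallel with the load: 11.49 ‖ 281 = 11.04 kΩ.
V_out = 29.2 × 11.04/(36.01 + 11.04) = 6.854 V.
(Unloaded: V_out = x·V_CC = 7.07 V.)

V_out ≈ 6.85 V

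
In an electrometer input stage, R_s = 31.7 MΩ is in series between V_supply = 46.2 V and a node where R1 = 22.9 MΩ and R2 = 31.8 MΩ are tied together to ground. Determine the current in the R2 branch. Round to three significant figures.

Parallel bank: R_p = 1/(1/22.9 + 1/31.8) = 13.31 MΩ.
Node voltage V_A = V_supply · R_p/(R_s + R_p) = 46.2 × 0.2958 = 13.66 V.
I(R2) = V_A / R2 = 13.66/31.8 = 0.4297 µA.

I ≈ 0.430 µA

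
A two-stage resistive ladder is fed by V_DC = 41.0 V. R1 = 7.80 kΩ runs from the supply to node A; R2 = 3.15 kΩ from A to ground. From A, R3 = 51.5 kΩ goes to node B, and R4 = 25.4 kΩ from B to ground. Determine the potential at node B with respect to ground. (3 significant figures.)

V_B ≈ 3.79 V

Looking into the second stage from A: R3 + R4 = 76.90 kΩ appears in parallel with R2.
Effective lower resistance at A: R2 ‖ 76.90 = 3.026 kΩ.
First divider: V_A = V_DC · 3.026/(7.80 + 3.026) = 11.46 V.
Then the unloaded second divider: V_B = V_A × R4/(R3+R4) = 11.46 × 0.3303 = 3.785 V.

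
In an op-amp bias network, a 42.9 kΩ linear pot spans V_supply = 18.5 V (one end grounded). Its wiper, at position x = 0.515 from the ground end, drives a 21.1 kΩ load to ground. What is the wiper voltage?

V_out ≈ 6.32 V

Split the track: R_lower = x·R_p = 22.09 kΩ, R_upper = (1−x)·R_p = 20.81 kΩ.
(x·R_p) ‖ R_L = 10.79 kΩ.
Loaded-divider output: V_out = 18.5 × 0.3415 = 6.319 V.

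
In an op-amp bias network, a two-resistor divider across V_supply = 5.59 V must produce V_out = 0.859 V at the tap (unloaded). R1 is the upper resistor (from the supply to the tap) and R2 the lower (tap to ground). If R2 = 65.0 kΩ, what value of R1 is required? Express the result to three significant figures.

The divider ratio is R2/(R1+R2) = 0.859/5.59 = 0.1537.
So R1 = R2 · (V_supply/V_out − 1) = 65.0 × (5.59/0.859 − 1) = 65.0 × 5.508 = 358.0 kΩ.

R1 ≈ 358 kΩ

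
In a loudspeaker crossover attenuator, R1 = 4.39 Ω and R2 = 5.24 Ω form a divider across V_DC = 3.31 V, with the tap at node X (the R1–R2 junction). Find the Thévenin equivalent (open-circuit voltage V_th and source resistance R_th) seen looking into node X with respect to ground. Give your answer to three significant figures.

V_th ≈ 1.80 V, R_th ≈ 2.39 Ω

With X open, the divider is unloaded: V_th = 3.31 × 5.24/9.630 = 1.801 V.
Zeroing V_DC shorts the top of R1 to ground, so R_th = R1 ‖ R2 = 2.389 Ω.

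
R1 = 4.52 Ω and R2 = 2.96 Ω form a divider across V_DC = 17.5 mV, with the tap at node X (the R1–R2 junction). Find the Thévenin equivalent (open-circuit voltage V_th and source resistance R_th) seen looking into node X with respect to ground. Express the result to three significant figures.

Open-circuit (no load on X): V_th = V_DC · R2/(R1 + R2) = 17.5 × 2.96/(4.520 + 2.96) = 6.925 mV.
Zeroing V_DC shorts the top of R1 to ground, so R_th = R1 ‖ R2 = 1.789 Ω.

V_th ≈ 6.93 mV, R_th ≈ 1.79 Ω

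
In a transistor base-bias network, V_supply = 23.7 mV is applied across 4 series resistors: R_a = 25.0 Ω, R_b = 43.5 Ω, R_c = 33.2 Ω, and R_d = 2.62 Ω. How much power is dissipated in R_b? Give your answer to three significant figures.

Series current I = V_supply/ΣR = 23.7/104.3 = 0.2272 mA.
P = I²R = 0.05161 × 43.5 = 2.245 µW.

P ≈ 2.25 µW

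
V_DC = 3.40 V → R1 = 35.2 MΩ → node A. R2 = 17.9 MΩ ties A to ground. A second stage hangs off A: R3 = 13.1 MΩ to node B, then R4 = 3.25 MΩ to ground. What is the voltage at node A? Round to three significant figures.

Node A sees R2 in parallel with the series input of stage 2, R3 + R4 = 16.35 MΩ.
Effective lower resistance at A: R2 ‖ 16.35 = 8.545 MΩ.
So V_A = 3.40 × 0.1953 = 0.6641 V.

V_A ≈ 0.664 V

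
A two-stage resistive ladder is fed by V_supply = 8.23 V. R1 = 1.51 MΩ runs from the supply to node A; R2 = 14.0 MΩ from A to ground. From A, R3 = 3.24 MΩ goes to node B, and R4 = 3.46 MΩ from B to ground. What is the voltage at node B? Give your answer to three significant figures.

V_B ≈ 3.19 V

Node A sees R2 in parallel with the series input of stage 2, R3 + R4 = 6.700 MΩ.
Effective lower resistance at A: R2 ‖ 6.700 = 4.531 MΩ.
So V_A = 8.23 × 0.7501 = 6.173 V.
V_B = V_A × 0.5164 = 3.188 V.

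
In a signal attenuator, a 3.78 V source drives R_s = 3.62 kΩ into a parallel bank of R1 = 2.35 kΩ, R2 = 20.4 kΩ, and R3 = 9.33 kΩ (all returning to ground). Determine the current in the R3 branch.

I ≈ 0.130 mA

Parallel bank: R_p = 1/(1/2.35 + 1/20.4 + 1/9.33) = 1.719 kΩ.
Node voltage V_A = V_supply · R_p/(R_s + R_p) = 3.78 × 0.3220 = 1.217 V.
I(R3) = V_A / R3 = 1.217/9.33 = 0.1304 mA.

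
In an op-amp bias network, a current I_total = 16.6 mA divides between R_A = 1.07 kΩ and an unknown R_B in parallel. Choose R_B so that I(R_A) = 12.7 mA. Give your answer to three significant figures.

R_B ≈ 3.48 kΩ

Two-branch current divider: I_A = I_total · R_B/(R_A + R_B).
With f = 0.7651, R_B = R_A · f/(1−f) = 1.07 × 3.256 = 3.484 kΩ.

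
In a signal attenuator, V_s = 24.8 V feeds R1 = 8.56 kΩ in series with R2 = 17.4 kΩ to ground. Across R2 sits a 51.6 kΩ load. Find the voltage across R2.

The load sits in parallel with R2, giving an effective lower resistance R2' = R2·R_L/(R2+R_L) = 13.01 kΩ.
Now apply the divider: V_out = 24.8 × 0.6032 = 14.96 V.

V_out ≈ 15.0 V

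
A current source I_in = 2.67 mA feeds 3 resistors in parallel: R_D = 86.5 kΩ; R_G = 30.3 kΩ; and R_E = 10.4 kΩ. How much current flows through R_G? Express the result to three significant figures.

I ≈ 0.626 mA

Total conductance ΣG = 1/86.5 + 1/30.3 + 1/10.4 = 0.1407 (units of 1/kΩ).
R_G takes the fraction G_k/ΣG = 0.03300/0.1407 = 0.2345, so I = 2.67 × 0.2345 = 0.6262 mA.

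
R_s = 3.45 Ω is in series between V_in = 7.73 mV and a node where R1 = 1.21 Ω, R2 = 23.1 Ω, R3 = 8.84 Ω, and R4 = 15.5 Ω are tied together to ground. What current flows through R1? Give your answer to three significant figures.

I ≈ 1.38 mA

Combine the parallel branches: R_p = (1/1.21 + 1/23.1 + 1/8.84 + 1/15.5)⁻¹ = 0.9548 Ω.
Node voltage V_A = V_in · R_p/(R_s + R_p) = 7.73 × 0.2168 = 1.676 mV.
Branch current I = V_A/R1 = 1.676/1.21 = 1.385 mA.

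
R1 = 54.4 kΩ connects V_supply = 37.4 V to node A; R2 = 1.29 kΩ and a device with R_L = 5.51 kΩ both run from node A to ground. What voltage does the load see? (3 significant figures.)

R2 ‖ R_L = (1.29 × 5.51)/(1.29 + 5.51) = 1.045 kΩ.
Voltage divider with the loaded lower leg: V_out = 37.4 × 1.045/(54.4 + 1.045) = 37.4 × 0.01885 = 0.7051 V.

V_out ≈ 0.705 V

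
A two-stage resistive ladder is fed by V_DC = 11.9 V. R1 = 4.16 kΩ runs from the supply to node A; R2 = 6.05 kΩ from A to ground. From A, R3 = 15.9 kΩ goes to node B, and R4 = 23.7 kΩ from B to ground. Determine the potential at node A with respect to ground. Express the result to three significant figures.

V_A ≈ 6.64 V

Node A sees R2 in parallel with the series input of stage 2, R3 + R4 = 39.60 kΩ.
R2 ‖ (R3+R4) = 5.248 kΩ.
So V_A = 11.9 × 0.5578 = 6.638 V.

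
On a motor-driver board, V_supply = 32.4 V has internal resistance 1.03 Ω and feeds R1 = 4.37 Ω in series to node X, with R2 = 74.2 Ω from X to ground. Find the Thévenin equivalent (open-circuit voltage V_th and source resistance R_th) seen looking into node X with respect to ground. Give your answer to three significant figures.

V_th ≈ 30.2 V, R_th ≈ 5.03 Ω

R1' = 1.03 + 4.37 = 5.400 Ω (source resistance + R1).
Open-circuit (no load on X): V_th = V_supply · R2/(R1' + R2) = 32.4 × 74.2/(5.400 + 74.2) = 30.20 V.
Looking into X with the source shorted: R_th = R1'·R2/(R1'+R2) = 5.400 × 74.2/79.60 = 5.034 Ω.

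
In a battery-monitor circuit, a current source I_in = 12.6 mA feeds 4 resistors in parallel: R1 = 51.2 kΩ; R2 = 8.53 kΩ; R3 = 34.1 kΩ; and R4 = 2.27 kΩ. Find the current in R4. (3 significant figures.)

Total conductance ΣG = 1/51.2 + 1/8.53 + 1/34.1 + 1/2.27 = 0.6066 (units of 1/kΩ).
By the current-divider rule, I = I_in · G_k/ΣG = 12.6 × 0.7262 = 9.150 mA.

I ≈ 9.15 mA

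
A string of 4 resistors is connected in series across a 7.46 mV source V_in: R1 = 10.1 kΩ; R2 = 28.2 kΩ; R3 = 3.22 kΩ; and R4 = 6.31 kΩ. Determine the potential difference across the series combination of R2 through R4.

V ≈ 5.88 mV

Total series resistance ΣR = 10.1 + 28.2 + 3.22 + 6.31 = 47.83 kΩ.
R_{R2..R4} = 28.2 + 3.22 + 6.31 = 37.73 kΩ.
V = V_in · R/ΣR = 7.46 × 0.7888 = 5.885 mV.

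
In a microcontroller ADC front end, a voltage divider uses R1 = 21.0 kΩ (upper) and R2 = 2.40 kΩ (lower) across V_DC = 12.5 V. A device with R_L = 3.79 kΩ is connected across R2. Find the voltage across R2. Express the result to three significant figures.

V_out ≈ 0.817 V

The load sits in parallel with R2, giving an effective lower resistance R2' = R2·R_L/(R2+R_L) = 1.469 kΩ.
Then V_out = V_DC · R2'/(R1 + R2') = 12.5 × 1.469/22.47 = 0.8175 V.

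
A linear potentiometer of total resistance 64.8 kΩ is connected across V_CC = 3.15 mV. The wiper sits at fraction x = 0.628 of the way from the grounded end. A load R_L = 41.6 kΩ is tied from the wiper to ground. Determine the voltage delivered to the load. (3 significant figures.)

Split the track: R_lower = x·R_p = 40.69 kΩ, R_upper = (1−x)·R_p = 24.11 kΩ.
Lower segment in parallel with the load: 40.69 ‖ 41.6 = 20.57 kΩ.
V_out = 3.15 × 20.57/(24.11 + 20.57) = 1.450 mV.
(Unloaded: V_out = x·V_CC = 1.98 mV.)

V_out ≈ 1.45 mV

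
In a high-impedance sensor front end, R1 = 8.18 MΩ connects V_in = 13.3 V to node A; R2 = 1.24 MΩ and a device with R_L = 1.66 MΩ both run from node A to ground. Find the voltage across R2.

The load sits in parallel with R2, giving an effective lower resistance R2' = R2·R_L/(R2+R_L) = 0.7098 MΩ.
Now apply the divider: V_out = 13.3 × 0.07984 = 1.062 V.
(Unloaded it would be 1.75 V; the load pulls it down.)

V_out ≈ 1.06 V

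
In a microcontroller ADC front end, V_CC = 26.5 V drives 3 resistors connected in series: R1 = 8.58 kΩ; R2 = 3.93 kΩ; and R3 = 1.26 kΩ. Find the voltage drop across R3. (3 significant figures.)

V ≈ 2.42 V

Series total: ΣR = 8.58 + 3.93 + 1.26 = 13.77 kΩ.
V = V_CC · R/ΣR = 26.5 × 0.09150 = 2.425 V.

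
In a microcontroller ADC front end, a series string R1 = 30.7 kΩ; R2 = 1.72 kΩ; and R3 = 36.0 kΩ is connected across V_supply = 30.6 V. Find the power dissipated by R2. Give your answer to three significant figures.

P ≈ 0.344 mW

ΣR = 68.42 kΩ → I = 30.6/68.42 = 0.4472 mA.
V(R2) = I·R = 0.7692 V; P = V·I = 0.7692 × 0.4472 = 0.3440 mW.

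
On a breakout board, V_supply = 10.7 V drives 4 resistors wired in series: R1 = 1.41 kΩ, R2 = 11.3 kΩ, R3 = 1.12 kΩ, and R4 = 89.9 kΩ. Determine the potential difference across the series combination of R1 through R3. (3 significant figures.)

Series total: ΣR = 1.41 + 11.3 + 1.12 + 89.9 = 103.7 kΩ.
R_{R1..R3} = 1.41 + 11.3 + 1.12 = 13.83 kΩ.
Voltage divider: V = V_supply · (13.83 / 103.7) = 10.7 × 0.1333 = 1.427 V.

V ≈ 1.43 V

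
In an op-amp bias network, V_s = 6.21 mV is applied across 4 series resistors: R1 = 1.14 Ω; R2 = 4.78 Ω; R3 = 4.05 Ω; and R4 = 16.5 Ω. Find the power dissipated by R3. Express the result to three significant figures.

Series current I = V_s/ΣR = 6.21/26.47 = 0.2346 mA.
P = I²R = 0.05504 × 4.05 = 0.2229 µW.

P ≈ 0.223 µW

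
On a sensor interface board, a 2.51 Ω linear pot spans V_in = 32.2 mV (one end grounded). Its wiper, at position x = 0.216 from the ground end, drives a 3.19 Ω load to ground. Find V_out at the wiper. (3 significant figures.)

V_out ≈ 6.14 mV

Split the track: R_lower = x·R_p = 0.5422 Ω, R_upper = (1−x)·R_p = 1.968 Ω.
Lower segment in parallel with the load: 0.5422 ‖ 3.19 = 0.4634 Ω.
Loaded-divider output: V_out = 32.2 × 0.1906 = 6.137 mV.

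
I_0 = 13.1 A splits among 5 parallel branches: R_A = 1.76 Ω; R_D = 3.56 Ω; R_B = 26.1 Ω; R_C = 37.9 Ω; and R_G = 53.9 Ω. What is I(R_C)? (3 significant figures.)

ΣG = 1/1.76 + 1/3.56 + 1/26.1 + 1/37.9 + 1/53.9 = 0.9323.
By the current-divider rule, I = I_0 · G_k/ΣG = 13.1 × 0.02830 = 0.3707 A.

I ≈ 0.371 A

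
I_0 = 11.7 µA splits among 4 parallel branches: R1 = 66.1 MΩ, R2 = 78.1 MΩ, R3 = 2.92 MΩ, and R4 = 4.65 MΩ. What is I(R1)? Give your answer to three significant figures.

Conductances: ΣG = 1/66.1 + 1/78.1 + 1/2.92 + 1/4.65 = 0.5855 (1/MΩ).
By the current-divider rule, I = I_0 · G_k/ΣG = 11.7 × 0.02584 = 0.3023 µA.

I ≈ 0.302 µA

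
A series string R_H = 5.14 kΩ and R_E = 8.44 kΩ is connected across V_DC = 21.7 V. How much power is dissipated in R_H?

P ≈ 13.1 mW

The common current is I = 21.7/13.58 = 1.598 mA.
P = I²R = 2.553 × 5.14 = 13.12 mW.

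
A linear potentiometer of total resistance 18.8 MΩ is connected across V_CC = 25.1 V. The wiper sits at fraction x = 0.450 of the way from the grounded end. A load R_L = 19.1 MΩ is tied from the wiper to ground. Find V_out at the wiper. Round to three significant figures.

Lower segment x·R_p = 8.460 MΩ; upper segment (1−x)·R_p = 10.34 MΩ.
Lower segment in parallel with the load: 8.460 ‖ 19.1 = 5.863 MΩ.
Loaded-divider output: V_out = 25.1 × 0.3618 = 9.082 V.

V_out ≈ 9.08 V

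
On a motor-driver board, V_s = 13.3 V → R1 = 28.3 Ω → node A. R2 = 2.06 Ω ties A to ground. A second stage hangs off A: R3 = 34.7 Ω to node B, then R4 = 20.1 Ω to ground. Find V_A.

The second stage (R3 + R4 = 54.80 Ω) loads node A in parallel with R2.
Effective lower resistance at A: R2 ‖ 54.80 = 1.985 Ω.
First divider: V_A = V_s · 1.985/(28.3 + 1.985) = 0.8719 V.

V_A ≈ 0.872 V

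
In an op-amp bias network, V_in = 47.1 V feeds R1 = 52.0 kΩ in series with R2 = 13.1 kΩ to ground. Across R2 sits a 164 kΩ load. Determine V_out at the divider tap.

V_out ≈ 8.91 V

R2 ‖ R_L = (13.1 × 164)/(13.1 + 164) = 12.13 kΩ.
Then V_out = V_in · R2'/(R1 + R2') = 47.1 × 12.13/64.13 = 8.909 V.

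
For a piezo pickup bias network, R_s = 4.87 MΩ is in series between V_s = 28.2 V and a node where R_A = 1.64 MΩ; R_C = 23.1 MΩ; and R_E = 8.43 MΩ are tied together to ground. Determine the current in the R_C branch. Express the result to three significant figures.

Parallel bank: R_p = 1/(1/1.64 + 1/23.1 + 1/8.43) = 1.296 MΩ.
Node voltage V_A = V_s · R_p/(R_s + R_p) = 28.2 × 0.2102 = 5.927 V.
I(R_C) = V_A / R_C = 5.927/23.1 = 0.2566 µA.

I ≈ 0.257 µA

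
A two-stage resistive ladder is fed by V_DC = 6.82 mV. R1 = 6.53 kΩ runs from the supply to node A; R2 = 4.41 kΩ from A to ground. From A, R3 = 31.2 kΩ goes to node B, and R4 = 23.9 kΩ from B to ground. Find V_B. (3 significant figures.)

V_B ≈ 1.14 mV

The second stage (R3 + R4 = 55.10 kΩ) loads node A in parallel with R2.
Effective lower resistance at A: R2 ‖ 55.10 = 4.083 kΩ.
First divider: V_A = V_DC · 4.083/(6.53 + 4.083) = 2.624 mV.
V_B = V_A × 0.4338 = 1.138 mV.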